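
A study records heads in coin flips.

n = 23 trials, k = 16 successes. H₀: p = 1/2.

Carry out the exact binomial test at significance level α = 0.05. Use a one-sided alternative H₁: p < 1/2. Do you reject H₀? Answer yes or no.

reject H₀: no

Exact binomial: n=23, k=16, p₀=1/2=0.5000
P(X≤16) from Σ C(n,i)·p₀^i·(1−p₀)^(n−i)
p-value (one-sided, H₁ less) = 0.98266
At α=0.05: p ≥ α → fail to reject H₀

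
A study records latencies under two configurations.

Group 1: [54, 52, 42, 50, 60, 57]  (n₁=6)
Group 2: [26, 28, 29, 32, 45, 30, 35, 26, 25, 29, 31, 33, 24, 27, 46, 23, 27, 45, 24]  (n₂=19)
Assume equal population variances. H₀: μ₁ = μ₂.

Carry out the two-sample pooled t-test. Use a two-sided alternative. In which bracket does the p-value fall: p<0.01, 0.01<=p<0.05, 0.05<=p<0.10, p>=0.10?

x̄₁=52.500, s₁=6.253, n₁=6
x̄₂=30.789, s₂=7.208, n₂=19
s_p² = [5·6.253² + 18·7.208²]/23 = 49.1590
SE = √(s_p²·(1/6+1/19)) = 3.2834
t = (52.500−30.789)/3.2834 = 6.6123
df = 23
p-value (two-sided) = 0.00000
→ bracket: p<0.01

p-value bracket: p<0.01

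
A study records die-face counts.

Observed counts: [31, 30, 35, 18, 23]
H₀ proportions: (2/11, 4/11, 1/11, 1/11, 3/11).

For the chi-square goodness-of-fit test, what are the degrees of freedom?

df = k − 1 = 5 − 1 = 4

degrees of freedom = 4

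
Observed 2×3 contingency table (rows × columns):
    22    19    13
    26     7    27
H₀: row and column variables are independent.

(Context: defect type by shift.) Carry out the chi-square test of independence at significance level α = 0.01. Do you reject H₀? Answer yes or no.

reject H₀: yes

Row totals [54, 60], col totals [48, 26, 40], n=114
χ² = (22−22.74)²/22.74 + (19−12.32)²/12.32 + (13−18.95)²/18.95 + (26−25.26)²/25.26 + (7−13.68)²/13.68 + (27−21.05)²/21.05 = 10.4850
df = 2
p-value (upper-tail) = 0.00529
At α=0.01: p < α → reject H₀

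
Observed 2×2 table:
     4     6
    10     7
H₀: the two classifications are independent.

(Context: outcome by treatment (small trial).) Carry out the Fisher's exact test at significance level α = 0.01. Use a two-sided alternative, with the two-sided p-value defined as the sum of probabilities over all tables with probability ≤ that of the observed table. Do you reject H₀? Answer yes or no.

Margins: r₁=10, r₂=17, c₁=14, c₂=13, n=27
p_obs = C(10,4)·C(17,10)/C(27,14); sum pmf over tables with pmf ≤ p_obs
p-value (two-sided) = 0.44007
At α=0.01: p ≥ α → fail to reject H₀

reject H₀: no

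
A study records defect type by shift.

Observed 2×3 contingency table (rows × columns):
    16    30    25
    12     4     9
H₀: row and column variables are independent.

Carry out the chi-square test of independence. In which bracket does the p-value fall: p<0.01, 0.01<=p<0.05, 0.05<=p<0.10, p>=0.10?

Row totals [71, 25], col totals [28, 34, 34], n=96
χ² = (16−20.71)²/20.71 + (30−25.15)²/25.15 + (25−25.15)²/25.15 + (12−7.29)²/7.29 + (4−8.85)²/8.85 + (9−8.85)²/8.85 = 7.7123
df = 2
p-value (upper-tail) = 0.02115
→ bracket: 0.01<=p<0.05

p-value bracket: 0.01<=p<0.05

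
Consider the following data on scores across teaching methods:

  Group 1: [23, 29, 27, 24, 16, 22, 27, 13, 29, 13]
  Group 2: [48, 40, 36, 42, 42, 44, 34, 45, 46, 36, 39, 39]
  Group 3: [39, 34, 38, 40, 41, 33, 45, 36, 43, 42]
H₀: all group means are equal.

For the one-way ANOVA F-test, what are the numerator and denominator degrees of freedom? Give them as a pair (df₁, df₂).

k = 3 groups, N = 32 total
df = (k−1, N−k) = (3−1, 32−3) = (2, 29)

degrees of freedom = [2, 29]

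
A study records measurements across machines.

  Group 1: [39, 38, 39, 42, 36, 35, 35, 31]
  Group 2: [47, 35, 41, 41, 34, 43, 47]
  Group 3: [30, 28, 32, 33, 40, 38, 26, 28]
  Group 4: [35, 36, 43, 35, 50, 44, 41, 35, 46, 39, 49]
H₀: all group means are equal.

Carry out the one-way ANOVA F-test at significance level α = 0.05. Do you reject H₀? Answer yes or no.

Group means [36.88, 41.14, 31.88, 41.18], grand mean 37.971
SSB = Σnᵢ(x̄ᵢ−x̄)² = 490.727; SSW = ΣΣ(x−x̄ᵢ)² = 732.244
MSB = 490.727/3 = 163.5757; MSW = 732.244/30 = 24.4081
F = MSB/MSW = 6.7017
df = (3, 30)
p-value (upper-tail) = 0.00135
At α=0.05: p < α → reject H₀

reject H₀: yes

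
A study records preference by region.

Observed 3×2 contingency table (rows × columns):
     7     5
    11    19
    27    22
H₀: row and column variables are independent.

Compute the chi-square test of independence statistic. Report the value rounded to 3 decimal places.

Row totals [12, 30, 49], col totals [45, 46], n=91
χ² = (7−5.93)²/5.93 + (5−6.07)²/6.07 + (11−14.84)²/14.84 + (19−15.16)²/15.16 + (27−24.23)²/24.23 + (22−24.77)²/24.77 = 2.9662
df = 2

test statistic = 2.966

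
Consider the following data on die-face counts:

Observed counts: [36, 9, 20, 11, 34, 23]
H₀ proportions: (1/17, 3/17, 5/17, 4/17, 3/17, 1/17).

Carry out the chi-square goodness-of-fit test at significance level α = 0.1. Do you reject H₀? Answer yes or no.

reject H₀: yes

n = 133; E_i = n·p_i = [7.82, 23.47, 39.12, 31.29, 23.47, 7.82]
χ² = (36−7.82)²/7.82 + (9−23.47)²/23.47 + (20−39.12)²/39.12 + (11−31.29)²/31.29 + (34−23.47)²/23.47 + (23−7.82)²/7.82 = 167.0670
df = 5
p-value (upper-tail) = 0.00000
At α=0.1: p < α → reject H₀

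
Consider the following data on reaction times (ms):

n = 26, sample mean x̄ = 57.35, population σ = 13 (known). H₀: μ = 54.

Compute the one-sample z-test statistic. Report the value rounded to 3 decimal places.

SE = σ/√n = 13/√26 = 2.5495
z = (x̄−μ₀)/SE = (57.35−54)/2.5495 = 1.3140

test statistic = 1.314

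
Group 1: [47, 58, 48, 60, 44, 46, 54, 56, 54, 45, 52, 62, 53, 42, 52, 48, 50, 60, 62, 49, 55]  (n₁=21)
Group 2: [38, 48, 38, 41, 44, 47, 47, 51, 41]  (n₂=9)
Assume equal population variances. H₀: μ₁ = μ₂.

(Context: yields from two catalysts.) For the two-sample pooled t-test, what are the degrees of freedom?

df = n₁ + n₂ − 2 = 21 + 9 − 2 = 28

degrees of freedom = 28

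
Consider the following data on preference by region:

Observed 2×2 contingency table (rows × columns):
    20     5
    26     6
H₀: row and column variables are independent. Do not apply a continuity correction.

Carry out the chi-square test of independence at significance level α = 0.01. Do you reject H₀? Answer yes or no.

Row totals [25, 32], col totals [46, 11], n=57
χ² = (20−20.18)²/20.18 + (5−4.82)²/4.82 + (26−25.82)²/25.82 + (6−6.18)²/6.18 = 0.0141
df = 1
p-value (upper-tail) = 0.90554
At α=0.01: p ≥ α → fail to reject H₀

reject H₀: no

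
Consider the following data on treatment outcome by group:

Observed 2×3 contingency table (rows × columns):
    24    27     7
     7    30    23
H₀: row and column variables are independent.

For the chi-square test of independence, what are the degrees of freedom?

degrees of freedom = 2

df = (r−1)(c−1) = (2−1)·(3−1) = 2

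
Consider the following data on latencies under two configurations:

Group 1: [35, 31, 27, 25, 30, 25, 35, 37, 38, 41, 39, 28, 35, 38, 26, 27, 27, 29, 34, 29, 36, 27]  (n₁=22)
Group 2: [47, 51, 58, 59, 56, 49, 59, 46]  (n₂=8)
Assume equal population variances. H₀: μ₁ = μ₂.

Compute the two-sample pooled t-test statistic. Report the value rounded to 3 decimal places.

x̄₁=31.773, s₁=5.098, n₁=22
x̄₂=53.125, s₂=5.489, n₂=8
s_p² = [21·5.098² + 7·5.489²]/28 = 27.0264
SE = √(s_p²·(1/22+1/8)) = 2.1463
t = (31.773−53.125)/2.1463 = -9.9482
df = 28

test statistic = -9.948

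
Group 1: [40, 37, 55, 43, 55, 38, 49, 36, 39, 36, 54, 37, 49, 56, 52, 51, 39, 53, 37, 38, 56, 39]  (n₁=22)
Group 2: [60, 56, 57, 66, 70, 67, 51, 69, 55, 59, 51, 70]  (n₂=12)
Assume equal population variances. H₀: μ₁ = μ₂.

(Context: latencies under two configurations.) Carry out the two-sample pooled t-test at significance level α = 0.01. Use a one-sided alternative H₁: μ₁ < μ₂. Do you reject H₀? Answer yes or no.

x̄₁=44.955, s₁=7.847, n₁=22
x̄₂=60.917, s₂=7.192, n₂=12
s_p² = [21·7.847² + 11·7.192²]/32 = 58.1835
SE = √(s_p²·(1/22+1/12)) = 2.7374
t = (44.955−60.917)/2.7374 = -5.8311
df = 32
p-value (one-sided, H₁ less) = 0.00000
At α=0.01: p < α → reject H₀

reject H₀: yes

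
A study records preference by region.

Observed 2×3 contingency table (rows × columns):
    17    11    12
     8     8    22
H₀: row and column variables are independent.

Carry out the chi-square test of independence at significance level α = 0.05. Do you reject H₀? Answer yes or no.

reject H₀: yes

Row totals [40, 38], col totals [25, 19, 34], n=78
χ² = (17−12.82)²/12.82 + (11−9.74)²/9.74 + (12−17.44)²/17.44 + (8−12.18)²/12.18 + (8−9.26)²/9.26 + (22−16.56)²/16.56 = 6.6079
df = 2
p-value (upper-tail) = 0.03674
At α=0.05: p < α → reject H₀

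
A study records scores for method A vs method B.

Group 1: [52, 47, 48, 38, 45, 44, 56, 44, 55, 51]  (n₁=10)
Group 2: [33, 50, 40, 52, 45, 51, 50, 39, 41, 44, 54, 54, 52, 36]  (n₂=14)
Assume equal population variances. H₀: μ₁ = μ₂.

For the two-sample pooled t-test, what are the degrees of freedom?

degrees of freedom = 22

df = n₁ + n₂ − 2 = 10 + 14 − 2 = 22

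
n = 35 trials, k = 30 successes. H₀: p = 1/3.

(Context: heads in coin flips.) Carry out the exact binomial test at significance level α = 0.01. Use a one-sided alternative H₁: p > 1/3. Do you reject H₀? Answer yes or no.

reject H₀: yes

Exact binomial: n=35, k=30, p₀=1/3=0.3333
P(X≥30) from Σ C(n,i)·p₀^i·(1−p₀)^(n−i)
p-value (one-sided, H₁ greater) = 0.00000
At α=0.01: p < α → reject H₀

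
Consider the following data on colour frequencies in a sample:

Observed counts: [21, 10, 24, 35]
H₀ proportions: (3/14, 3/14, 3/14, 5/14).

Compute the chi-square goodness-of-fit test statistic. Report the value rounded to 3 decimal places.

test statistic = 6.030

n = 90; E_i = n·p_i = [19.29, 19.29, 19.29, 32.14]
χ² = (21−19.29)²/19.29 + (10−19.29)²/19.29 + (24−19.29)²/19.29 + (35−32.14)²/32.14 = 6.0296
df = 3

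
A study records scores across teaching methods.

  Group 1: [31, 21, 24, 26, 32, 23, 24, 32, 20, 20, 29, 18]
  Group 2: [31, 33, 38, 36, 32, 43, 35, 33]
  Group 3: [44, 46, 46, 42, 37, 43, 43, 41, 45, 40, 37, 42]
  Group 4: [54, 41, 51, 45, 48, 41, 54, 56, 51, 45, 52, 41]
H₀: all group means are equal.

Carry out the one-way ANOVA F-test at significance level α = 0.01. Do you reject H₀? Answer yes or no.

reject H₀: yes

Group means [25.00, 35.12, 42.17, 48.25], grand mean 37.864
SSB = Σnᵢ(x̄ᵢ−x̄)² = 3562.390; SSW = ΣΣ(x−x̄ᵢ)² = 814.792
MSB = 3562.390/3 = 1187.4634; MSW = 814.792/40 = 20.3698
F = MSB/MSW = 58.2953
df = (3, 40)
p-value (upper-tail) = 0.00000
At α=0.01: p < α → reject H₀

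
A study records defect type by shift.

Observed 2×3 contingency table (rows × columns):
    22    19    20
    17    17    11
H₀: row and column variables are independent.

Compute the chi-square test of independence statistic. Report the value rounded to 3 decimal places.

Row totals [61, 45], col totals [39, 36, 31], n=106
χ² = (22−22.44)²/22.44 + (19−20.72)²/20.72 + (20−17.84)²/17.84 + (17−16.56)²/16.56 + (17−15.28)²/15.28 + (11−13.16)²/13.16 = 0.9721
df = 2

test statistic = 0.972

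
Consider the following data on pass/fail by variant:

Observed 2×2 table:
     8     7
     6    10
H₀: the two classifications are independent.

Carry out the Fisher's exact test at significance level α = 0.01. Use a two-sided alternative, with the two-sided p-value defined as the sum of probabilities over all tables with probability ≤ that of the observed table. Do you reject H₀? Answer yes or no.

Margins: r₁=15, r₂=16, c₁=14, c₂=17, n=31
p_obs = C(15,8)·C(16,6)/C(31,14); sum pmf over tables with pmf ≤ p_obs
p-value (two-sided) = 0.47949
At α=0.01: p ≥ α → fail to reject H₀

reject H₀: no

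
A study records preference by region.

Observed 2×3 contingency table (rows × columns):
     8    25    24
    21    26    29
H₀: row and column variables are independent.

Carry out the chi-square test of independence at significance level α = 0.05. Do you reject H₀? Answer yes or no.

Row totals [57, 76], col totals [29, 51, 53], n=133
χ² = (8−12.43)²/12.43 + (25−21.86)²/21.86 + (24−22.71)²/22.71 + (21−16.57)²/16.57 + (26−29.14)²/29.14 + (29−30.29)²/30.29 = 3.6797
df = 2
p-value (upper-tail) = 0.15884
At α=0.05: p ≥ α → fail to reject H₀

reject H₀: no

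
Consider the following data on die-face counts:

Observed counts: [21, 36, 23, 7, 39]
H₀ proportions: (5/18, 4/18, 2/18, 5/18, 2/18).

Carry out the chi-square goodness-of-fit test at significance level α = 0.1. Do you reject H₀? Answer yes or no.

reject H₀: yes

n = 126; E_i = n·p_i = [35.00, 28.00, 14.00, 35.00, 14.00]
χ² = (21−35.00)²/35.00 + (36−28.00)²/28.00 + (23−14.00)²/14.00 + (7−35.00)²/35.00 + (39−14.00)²/14.00 = 80.7143
df = 4
p-value (upper-tail) = 0.00000
At α=0.1: p < α → reject H₀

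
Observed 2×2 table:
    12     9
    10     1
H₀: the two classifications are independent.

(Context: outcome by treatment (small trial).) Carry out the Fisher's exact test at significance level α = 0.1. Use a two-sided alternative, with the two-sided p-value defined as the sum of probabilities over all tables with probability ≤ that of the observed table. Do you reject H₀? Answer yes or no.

reject H₀: no

Margins: r₁=21, r₂=11, c₁=22, c₂=10, n=32
p_obs = C(21,12)·C(11,10)/C(32,22); sum pmf over tables with pmf ≤ p_obs
p-value (two-sided) = 0.10581
At α=0.1: p ≥ α → fail to reject H₀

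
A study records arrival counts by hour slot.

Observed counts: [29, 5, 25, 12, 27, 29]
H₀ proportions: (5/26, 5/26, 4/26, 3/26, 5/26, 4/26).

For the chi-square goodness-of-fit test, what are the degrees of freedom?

degrees of freedom = 5

df = k − 1 = 6 − 1 = 5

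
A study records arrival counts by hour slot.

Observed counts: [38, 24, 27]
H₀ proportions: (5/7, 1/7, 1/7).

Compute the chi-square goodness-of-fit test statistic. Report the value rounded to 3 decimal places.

n = 89; E_i = n·p_i = [63.57, 12.71, 12.71]
χ² = (38−63.57)²/63.57 + (24−12.71)²/12.71 + (27−12.71)²/12.71 = 36.3551
df = 2

test statistic = 36.355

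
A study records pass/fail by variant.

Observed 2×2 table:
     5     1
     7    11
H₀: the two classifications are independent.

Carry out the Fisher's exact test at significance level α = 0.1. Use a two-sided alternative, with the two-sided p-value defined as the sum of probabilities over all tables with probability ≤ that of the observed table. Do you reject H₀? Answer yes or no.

Margins: r₁=6, r₂=18, c₁=12, c₂=12, n=24
p_obs = C(6,5)·C(18,7)/C(24,12); sum pmf over tables with pmf ≤ p_obs
p-value (two-sided) = 0.15495
At α=0.1: p ≥ α → fail to reject H₀

reject H₀: no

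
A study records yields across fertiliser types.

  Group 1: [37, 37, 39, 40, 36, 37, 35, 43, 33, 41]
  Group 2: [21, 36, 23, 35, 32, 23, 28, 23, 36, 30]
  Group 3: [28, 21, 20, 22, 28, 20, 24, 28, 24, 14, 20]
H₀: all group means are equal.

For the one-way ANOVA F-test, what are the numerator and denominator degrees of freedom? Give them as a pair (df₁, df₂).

degrees of freedom = [2, 28]

k = 3 groups, N = 31 total
df = (k−1, N−k) = (3−1, 31−3) = (2, 28)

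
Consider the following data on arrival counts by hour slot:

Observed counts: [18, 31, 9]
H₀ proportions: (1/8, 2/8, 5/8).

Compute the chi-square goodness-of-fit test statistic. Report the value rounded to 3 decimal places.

n = 58; E_i = n·p_i = [7.25, 14.50, 36.25]
χ² = (18−7.25)²/7.25 + (31−14.50)²/14.50 + (9−36.25)²/36.25 = 55.2000
df = 2

test statistic = 55.200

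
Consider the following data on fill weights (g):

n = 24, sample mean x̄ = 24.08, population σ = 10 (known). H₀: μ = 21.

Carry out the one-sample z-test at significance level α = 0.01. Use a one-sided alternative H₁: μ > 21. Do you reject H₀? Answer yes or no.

reject H₀: no

SE = σ/√n = 10/√24 = 2.0412
z = (x̄−μ₀)/SE = (24.08−21)/2.0412 = 1.5089
p-value (one-sided, H₁ greater) = 0.06566
At α=0.01: p ≥ α → fail to reject H₀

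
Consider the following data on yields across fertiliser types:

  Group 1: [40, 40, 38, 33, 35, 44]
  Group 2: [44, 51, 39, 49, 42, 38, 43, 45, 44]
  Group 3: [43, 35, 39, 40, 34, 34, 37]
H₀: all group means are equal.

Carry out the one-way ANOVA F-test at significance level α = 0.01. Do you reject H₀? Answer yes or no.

reject H₀: yes

Group means [38.33, 43.89, 37.43], grand mean 40.318
SSB = Σnᵢ(x̄ᵢ−x̄)² = 196.836; SSW = ΣΣ(x−x̄ᵢ)² = 287.937
MSB = 196.836/2 = 98.4181; MSW = 287.937/19 = 15.1546
F = MSB/MSW = 6.4943
df = (2, 19)
p-value (upper-tail) = 0.00709
At α=0.01: p < α → reject H₀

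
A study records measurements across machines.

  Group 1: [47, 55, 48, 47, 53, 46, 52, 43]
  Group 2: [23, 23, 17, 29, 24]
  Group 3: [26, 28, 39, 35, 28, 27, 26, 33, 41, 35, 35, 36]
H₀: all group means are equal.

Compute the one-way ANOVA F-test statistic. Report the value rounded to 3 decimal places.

Group means [48.88, 23.20, 32.42], grand mean 35.840
SSB = Σnᵢ(x̄ᵢ−x̄)² = 2298.768; SSW = ΣΣ(x−x̄ᵢ)² = 488.592
MSB = 2298.768/2 = 1149.3842; MSW = 488.592/22 = 22.2087
F = MSB/MSW = 51.7538
df = (2, 22)

test statistic = 51.754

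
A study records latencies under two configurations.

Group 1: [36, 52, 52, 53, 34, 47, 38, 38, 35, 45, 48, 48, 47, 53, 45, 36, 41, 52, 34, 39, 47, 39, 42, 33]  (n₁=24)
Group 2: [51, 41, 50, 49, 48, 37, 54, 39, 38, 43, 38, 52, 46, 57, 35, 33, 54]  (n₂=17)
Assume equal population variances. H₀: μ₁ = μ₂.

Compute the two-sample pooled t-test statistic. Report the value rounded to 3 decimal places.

test statistic = -0.852

x̄₁=43.083, s₁=6.788, n₁=24
x̄₂=45.000, s₂=7.517, n₂=17
s_p² = [23·6.788² + 16·7.517²]/39 = 50.3547
SE = √(s_p²·(1/24+1/17)) = 2.2495
t = (43.083−45.000)/2.2495 = -0.8520
df = 39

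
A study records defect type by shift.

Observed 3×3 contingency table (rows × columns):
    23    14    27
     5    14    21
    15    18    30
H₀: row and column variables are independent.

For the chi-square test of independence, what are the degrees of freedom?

df = (r−1)(c−1) = (3−1)·(3−1) = 4

degrees of freedom = 4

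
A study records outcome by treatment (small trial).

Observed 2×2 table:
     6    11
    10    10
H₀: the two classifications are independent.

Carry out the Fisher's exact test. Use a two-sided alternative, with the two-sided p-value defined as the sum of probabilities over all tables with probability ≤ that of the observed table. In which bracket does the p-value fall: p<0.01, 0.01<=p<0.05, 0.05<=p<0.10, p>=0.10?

Margins: r₁=17, r₂=20, c₁=16, c₂=21, n=37
p_obs = C(17,6)·C(20,10)/C(37,16); sum pmf over tables with pmf ≤ p_obs
p-value (two-sided) = 0.50847
→ bracket: p>=0.10

p-value bracket: p>=0.10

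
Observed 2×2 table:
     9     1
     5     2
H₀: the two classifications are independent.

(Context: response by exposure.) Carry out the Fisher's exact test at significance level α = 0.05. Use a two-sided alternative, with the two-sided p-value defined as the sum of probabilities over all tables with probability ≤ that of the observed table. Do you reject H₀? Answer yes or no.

Margins: r₁=10, r₂=7, c₁=14, c₂=3, n=17
p_obs = C(10,9)·C(7,5)/C(17,14); sum pmf over tables with pmf ≤ p_obs
p-value (two-sided) = 0.53676
At α=0.05: p ≥ α → fail to reject H₀

reject H₀: no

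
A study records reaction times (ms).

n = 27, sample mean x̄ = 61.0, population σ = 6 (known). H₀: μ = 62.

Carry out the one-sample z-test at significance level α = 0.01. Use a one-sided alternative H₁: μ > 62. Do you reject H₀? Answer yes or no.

SE = σ/√n = 6/√27 = 1.1547
z = (x̄−μ₀)/SE = (61.0−62)/1.1547 = -0.8660
p-value (one-sided, H₁ greater) = 0.80676
At α=0.01: p ≥ α → fail to reject H₀

reject H₀: no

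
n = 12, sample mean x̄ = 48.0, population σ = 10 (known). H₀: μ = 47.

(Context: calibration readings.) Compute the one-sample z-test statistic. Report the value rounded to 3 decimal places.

test statistic = 0.346

SE = σ/√n = 10/√12 = 2.8868
z = (x̄−μ₀)/SE = (48.0−47)/2.8868 = 0.3464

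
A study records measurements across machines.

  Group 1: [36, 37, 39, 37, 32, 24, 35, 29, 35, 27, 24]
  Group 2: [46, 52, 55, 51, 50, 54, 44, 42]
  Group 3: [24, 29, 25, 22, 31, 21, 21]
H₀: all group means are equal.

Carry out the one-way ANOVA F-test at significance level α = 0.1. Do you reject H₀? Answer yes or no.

Group means [32.27, 49.25, 24.71], grand mean 35.462
SSB = Σnᵢ(x̄ᵢ−x̄)² = 2441.351; SSW = ΣΣ(x−x̄ᵢ)² = 545.110
MSB = 2441.351/2 = 1220.6756; MSW = 545.110/23 = 23.7005
F = MSB/MSW = 51.5043
df = (2, 23)
p-value (upper-tail) = 0.00000
At α=0.1: p < α → reject H₀

reject H₀: yes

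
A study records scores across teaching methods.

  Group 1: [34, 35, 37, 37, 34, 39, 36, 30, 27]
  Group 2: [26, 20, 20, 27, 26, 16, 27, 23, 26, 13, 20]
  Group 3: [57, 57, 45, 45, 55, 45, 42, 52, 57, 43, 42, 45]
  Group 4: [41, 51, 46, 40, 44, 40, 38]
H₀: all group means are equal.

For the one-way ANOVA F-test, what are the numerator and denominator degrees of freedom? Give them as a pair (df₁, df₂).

degrees of freedom = [3, 35]

k = 4 groups, N = 39 total
df = (k−1, N−k) = (4−1, 39−4) = (3, 35)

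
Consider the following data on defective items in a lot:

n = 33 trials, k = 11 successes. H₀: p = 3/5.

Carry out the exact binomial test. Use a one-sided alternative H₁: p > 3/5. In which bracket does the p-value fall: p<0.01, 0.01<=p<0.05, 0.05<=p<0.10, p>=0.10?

p-value bracket: p>=0.10

Exact binomial: n=33, k=11, p₀=3/5=0.6000
P(X≥11) from Σ C(n,i)·p₀^i·(1−p₀)^(n−i)
p-value (one-sided, H₁ greater) = 0.99946
→ bracket: p>=0.10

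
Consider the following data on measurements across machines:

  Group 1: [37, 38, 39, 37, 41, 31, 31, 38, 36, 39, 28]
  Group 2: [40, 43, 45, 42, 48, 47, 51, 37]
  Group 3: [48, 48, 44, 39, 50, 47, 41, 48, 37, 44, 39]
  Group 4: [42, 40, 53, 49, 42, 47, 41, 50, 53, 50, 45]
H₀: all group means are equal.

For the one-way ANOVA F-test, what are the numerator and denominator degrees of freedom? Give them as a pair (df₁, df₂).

degrees of freedom = [3, 37]

k = 4 groups, N = 41 total
df = (k−1, N−k) = (4−1, 41−4) = (3, 37)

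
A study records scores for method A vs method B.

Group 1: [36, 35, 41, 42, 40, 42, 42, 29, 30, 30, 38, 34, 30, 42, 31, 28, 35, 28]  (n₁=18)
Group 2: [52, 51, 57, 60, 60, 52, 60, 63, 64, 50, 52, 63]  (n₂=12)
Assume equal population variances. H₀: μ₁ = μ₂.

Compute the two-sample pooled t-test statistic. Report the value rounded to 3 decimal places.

test statistic = -10.957

x̄₁=35.167, s₁=5.382, n₁=18
x̄₂=57.000, s₂=5.292, n₂=12
s_p² = [17·5.382² + 11·5.292²]/28 = 28.5893
SE = √(s_p²·(1/18+1/12)) = 1.9927
t = (35.167−57.000)/1.9927 = -10.9568
df = 28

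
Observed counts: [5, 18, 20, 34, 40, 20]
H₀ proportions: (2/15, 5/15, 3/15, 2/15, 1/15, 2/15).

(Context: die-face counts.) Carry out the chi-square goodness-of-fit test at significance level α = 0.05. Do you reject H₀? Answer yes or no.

n = 137; E_i = n·p_i = [18.27, 45.67, 27.40, 18.27, 9.13, 18.27]
χ² = (5−18.27)²/18.27 + (18−45.67)²/45.67 + (20−27.40)²/27.40 + (34−18.27)²/18.27 + (40−9.13)²/9.13 + (20−18.27)²/18.27 = 146.4270
df = 5
p-value (upper-tail) = 0.00000
At α=0.05: p < α → reject H₀

reject H₀: yes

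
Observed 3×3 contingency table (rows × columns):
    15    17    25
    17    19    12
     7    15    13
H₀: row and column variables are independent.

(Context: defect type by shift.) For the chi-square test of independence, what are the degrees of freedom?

df = (r−1)(c−1) = (3−1)·(3−1) = 4

degrees of freedom = 4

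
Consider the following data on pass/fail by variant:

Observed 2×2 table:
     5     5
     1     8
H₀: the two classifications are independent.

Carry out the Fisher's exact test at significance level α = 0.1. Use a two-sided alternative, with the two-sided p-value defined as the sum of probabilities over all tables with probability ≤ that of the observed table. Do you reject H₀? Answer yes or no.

reject H₀: no

Margins: r₁=10, r₂=9, c₁=6, c₂=13, n=19
p_obs = C(10,5)·C(9,1)/C(19,6); sum pmf over tables with pmf ≤ p_obs
p-value (two-sided) = 0.14087
At α=0.1: p ≥ α → fail to reject H₀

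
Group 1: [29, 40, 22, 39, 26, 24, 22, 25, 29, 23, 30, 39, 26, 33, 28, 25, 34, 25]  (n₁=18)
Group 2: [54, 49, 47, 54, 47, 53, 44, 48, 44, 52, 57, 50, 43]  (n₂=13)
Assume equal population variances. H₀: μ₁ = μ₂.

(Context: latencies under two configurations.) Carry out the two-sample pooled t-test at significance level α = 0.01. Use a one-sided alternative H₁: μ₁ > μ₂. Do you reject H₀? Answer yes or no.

reject H₀: no

x̄₁=28.833, s₁=5.884, n₁=18
x̄₂=49.385, s₂=4.407, n₂=13
s_p² = [17·5.884² + 12·4.407²]/29 = 28.3302
SE = √(s_p²·(1/18+1/13)) = 1.9373
t = (28.833−49.385)/1.9373 = -10.6082
df = 29
p-value (one-sided, H₁ greater) = 1.00000
At α=0.01: p ≥ α → fail to reject H₀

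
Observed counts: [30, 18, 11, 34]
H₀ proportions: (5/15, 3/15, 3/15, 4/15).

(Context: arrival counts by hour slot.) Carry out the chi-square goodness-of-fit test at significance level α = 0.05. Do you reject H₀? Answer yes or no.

n = 93; E_i = n·p_i = [31.00, 18.60, 18.60, 24.80]
χ² = (30−31.00)²/31.00 + (18−18.60)²/18.60 + (11−18.60)²/18.60 + (34−24.80)²/24.80 = 6.5699
df = 3
p-value (upper-tail) = 0.08695
At α=0.05: p ≥ α → fail to reject H₀

reject H₀: no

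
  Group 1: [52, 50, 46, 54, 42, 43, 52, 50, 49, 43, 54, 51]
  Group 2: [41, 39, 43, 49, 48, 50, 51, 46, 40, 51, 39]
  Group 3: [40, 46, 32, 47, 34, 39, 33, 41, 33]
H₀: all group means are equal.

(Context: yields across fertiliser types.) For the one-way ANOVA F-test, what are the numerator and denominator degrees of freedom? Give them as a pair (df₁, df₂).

k = 3 groups, N = 32 total
df = (k−1, N−k) = (3−1, 32−3) = (2, 29)

degrees of freedom = [2, 29]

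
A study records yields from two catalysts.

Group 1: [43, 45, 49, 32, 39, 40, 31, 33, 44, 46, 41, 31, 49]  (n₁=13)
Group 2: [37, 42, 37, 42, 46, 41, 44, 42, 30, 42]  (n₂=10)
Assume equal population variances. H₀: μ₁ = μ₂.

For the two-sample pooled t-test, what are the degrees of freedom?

df = n₁ + n₂ − 2 = 13 + 10 − 2 = 21

degrees of freedom = 21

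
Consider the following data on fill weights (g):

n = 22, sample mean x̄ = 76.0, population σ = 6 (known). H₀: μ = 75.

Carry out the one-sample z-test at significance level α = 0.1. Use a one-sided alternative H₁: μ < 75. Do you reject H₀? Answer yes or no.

reject H₀: no

SE = σ/√n = 6/√22 = 1.2792
z = (x̄−μ₀)/SE = (76.0−75)/1.2792 = 0.7817
p-value (one-sided, H₁ less) = 0.78282
At α=0.1: p ≥ α → fail to reject H₀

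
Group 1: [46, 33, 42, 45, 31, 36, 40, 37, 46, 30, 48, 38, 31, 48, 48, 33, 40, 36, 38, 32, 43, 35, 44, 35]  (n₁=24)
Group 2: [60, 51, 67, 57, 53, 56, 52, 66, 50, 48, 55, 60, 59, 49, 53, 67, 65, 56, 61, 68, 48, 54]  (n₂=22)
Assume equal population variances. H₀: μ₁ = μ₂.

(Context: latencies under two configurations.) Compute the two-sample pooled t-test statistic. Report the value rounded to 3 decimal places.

test statistic = -9.853

x̄₁=38.958, s₁=5.953, n₁=24
x̄₂=57.045, s₂=6.499, n₂=22
s_p² = [23·5.953² + 21·6.499²]/44 = 38.6798
SE = √(s_p²·(1/24+1/22)) = 1.8357
t = (38.958−57.045)/1.8357 = -9.8529
df = 44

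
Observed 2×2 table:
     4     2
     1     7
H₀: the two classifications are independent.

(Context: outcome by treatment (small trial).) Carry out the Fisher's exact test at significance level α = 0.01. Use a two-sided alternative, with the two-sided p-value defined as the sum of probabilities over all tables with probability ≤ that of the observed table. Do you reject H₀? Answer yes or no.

reject H₀: no

Margins: r₁=6, r₂=8, c₁=5, c₂=9, n=14
p_obs = C(6,4)·C(8,1)/C(14,5); sum pmf over tables with pmf ≤ p_obs
p-value (two-sided) = 0.09091
At α=0.01: p ≥ α → fail to reject H₀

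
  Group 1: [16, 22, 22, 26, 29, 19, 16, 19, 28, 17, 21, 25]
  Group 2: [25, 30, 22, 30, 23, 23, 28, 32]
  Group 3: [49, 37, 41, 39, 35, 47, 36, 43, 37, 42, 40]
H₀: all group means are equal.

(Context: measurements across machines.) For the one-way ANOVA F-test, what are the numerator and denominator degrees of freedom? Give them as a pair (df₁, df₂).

degrees of freedom = [2, 28]

k = 3 groups, N = 31 total
df = (k−1, N−k) = (3−1, 31−3) = (2, 28)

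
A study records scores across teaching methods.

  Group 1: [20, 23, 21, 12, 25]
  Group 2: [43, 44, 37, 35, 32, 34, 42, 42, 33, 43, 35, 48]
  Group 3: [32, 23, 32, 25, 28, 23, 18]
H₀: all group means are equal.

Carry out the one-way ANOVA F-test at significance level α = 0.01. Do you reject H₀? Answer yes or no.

reject H₀: yes

Group means [20.20, 39.00, 25.86], grand mean 31.250
SSB = Σnᵢ(x̄ᵢ−x̄)² = 1534.843; SSW = ΣΣ(x−x̄ᵢ)² = 559.657
MSB = 1534.843/2 = 767.4214; MSW = 559.657/21 = 26.6503
F = MSB/MSW = 28.7959
df = (2, 21)
p-value (upper-tail) = 0.00000
At α=0.01: p < α → reject H₀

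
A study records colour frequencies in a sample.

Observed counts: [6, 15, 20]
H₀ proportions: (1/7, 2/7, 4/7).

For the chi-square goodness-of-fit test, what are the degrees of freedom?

df = k − 1 = 3 − 1 = 2

degrees of freedom = 2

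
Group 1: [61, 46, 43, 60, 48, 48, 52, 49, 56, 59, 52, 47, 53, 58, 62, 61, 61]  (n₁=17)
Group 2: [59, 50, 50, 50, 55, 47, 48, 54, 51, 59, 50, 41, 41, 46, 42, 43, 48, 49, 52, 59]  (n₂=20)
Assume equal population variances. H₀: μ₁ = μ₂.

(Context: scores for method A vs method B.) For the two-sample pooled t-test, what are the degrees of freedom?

df = n₁ + n₂ − 2 = 17 + 20 − 2 = 35

degrees of freedom = 35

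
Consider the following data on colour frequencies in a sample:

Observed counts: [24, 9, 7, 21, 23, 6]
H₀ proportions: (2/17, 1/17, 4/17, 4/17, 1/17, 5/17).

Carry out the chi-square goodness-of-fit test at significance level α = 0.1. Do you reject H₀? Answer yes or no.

n = 90; E_i = n·p_i = [10.59, 5.29, 21.18, 21.18, 5.29, 26.47]
χ² = (24−10.59)²/10.59 + (9−5.29)²/5.29 + (7−21.18)²/21.18 + (21−21.18)²/21.18 + (23−5.29)²/5.29 + (6−26.47)²/26.47 = 104.1211
df = 5
p-value (upper-tail) = 0.00000
At α=0.1: p < α → reject H₀

reject H₀: yes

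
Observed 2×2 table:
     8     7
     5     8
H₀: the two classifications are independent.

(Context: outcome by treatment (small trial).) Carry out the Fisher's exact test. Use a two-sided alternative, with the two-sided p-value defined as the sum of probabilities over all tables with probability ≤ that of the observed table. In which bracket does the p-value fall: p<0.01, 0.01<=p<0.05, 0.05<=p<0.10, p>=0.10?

Margins: r₁=15, r₂=13, c₁=13, c₂=15, n=28
p_obs = C(15,8)·C(13,5)/C(28,13); sum pmf over tables with pmf ≤ p_obs
p-value (two-sided) = 0.47570
→ bracket: p>=0.10

p-value bracket: p>=0.10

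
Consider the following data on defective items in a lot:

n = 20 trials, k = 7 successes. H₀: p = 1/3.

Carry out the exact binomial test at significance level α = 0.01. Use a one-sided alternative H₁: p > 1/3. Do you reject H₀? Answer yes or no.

reject H₀: no

Exact binomial: n=20, k=7, p₀=1/3=0.3333
P(X≥7) from Σ C(n,i)·p₀^i·(1−p₀)^(n−i)
p-value (one-sided, H₁ greater) = 0.52066
At α=0.01: p ≥ α → fail to reject H₀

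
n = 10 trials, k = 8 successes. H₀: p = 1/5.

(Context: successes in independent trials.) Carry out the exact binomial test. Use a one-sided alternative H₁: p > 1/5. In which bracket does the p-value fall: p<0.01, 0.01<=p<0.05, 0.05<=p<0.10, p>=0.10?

p-value bracket: p<0.01

Exact binomial: n=10, k=8, p₀=1/5=0.2000
P(X≥8) from Σ C(n,i)·p₀^i·(1−p₀)^(n−i)
p-value (one-sided, H₁ greater) = 0.00008
→ bracket: p<0.01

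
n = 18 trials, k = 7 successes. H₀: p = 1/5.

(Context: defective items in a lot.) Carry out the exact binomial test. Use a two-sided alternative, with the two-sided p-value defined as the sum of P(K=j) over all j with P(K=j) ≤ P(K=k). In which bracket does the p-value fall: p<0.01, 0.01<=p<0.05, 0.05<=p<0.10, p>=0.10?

Exact binomial: n=18, k=7, p₀=1/5=0.2000
P(X=j) = C(n,j)·p₀^j·(1−p₀)^(n−j); p = Σ P(X=j) over j with P(X=j) ≤ P(X=7)
p-value (two-sided) = 0.06929
→ bracket: 0.05<=p<0.10

p-value bracket: 0.05<=p<0.10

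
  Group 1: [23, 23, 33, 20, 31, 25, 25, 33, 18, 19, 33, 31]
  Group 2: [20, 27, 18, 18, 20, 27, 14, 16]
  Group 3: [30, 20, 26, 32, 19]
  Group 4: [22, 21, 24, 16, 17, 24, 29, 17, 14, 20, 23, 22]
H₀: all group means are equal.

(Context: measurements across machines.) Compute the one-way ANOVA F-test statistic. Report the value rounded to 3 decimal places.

test statistic = 3.634

Group means [26.17, 20.00, 25.40, 20.75], grand mean 22.973
SSB = Σnᵢ(x̄ᵢ−x̄)² = 281.856; SSW = ΣΣ(x−x̄ᵢ)² = 853.117
MSB = 281.856/3 = 93.9521; MSW = 853.117/33 = 25.8520
F = MSB/MSW = 3.6342
df = (3, 33)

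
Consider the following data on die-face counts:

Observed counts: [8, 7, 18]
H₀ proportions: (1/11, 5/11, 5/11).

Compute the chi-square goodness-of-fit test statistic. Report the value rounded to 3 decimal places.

test statistic = 13.200

n = 33; E_i = n·p_i = [3.00, 15.00, 15.00]
χ² = (8−3.00)²/3.00 + (7−15.00)²/15.00 + (18−15.00)²/15.00 = 13.2000
df = 2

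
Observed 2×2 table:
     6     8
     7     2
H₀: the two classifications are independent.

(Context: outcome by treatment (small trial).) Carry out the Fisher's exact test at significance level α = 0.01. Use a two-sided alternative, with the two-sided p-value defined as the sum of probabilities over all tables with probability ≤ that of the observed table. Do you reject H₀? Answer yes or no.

Margins: r₁=14, r₂=9, c₁=13, c₂=10, n=23
p_obs = C(14,6)·C(9,7)/C(23,13); sum pmf over tables with pmf ≤ p_obs
p-value (two-sided) = 0.19680
At α=0.01: p ≥ α → fail to reject H₀

reject H₀: no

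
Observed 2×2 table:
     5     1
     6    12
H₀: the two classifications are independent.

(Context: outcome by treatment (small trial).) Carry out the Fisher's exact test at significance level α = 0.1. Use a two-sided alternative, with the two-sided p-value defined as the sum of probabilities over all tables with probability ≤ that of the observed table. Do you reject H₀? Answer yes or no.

reject H₀: yes

Margins: r₁=6, r₂=18, c₁=11, c₂=13, n=24
p_obs = C(6,5)·C(18,6)/C(24,11); sum pmf over tables with pmf ≤ p_obs
p-value (two-sided) = 0.06080
At α=0.1: p < α → reject H₀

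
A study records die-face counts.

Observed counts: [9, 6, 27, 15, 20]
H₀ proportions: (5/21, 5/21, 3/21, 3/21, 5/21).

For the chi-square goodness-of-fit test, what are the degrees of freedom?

df = k − 1 = 5 − 1 = 4

degrees of freedom = 4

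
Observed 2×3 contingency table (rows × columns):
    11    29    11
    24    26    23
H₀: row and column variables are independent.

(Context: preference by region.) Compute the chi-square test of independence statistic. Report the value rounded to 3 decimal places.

Row totals [51, 73], col totals [35, 55, 34], n=124
χ² = (11−14.40)²/14.40 + (29−22.62)²/22.62 + (11−13.98)²/13.98 + (24−20.60)²/20.60 + (26−32.38)²/32.38 + (23−20.02)²/20.02 = 5.4973
df = 2

test statistic = 5.497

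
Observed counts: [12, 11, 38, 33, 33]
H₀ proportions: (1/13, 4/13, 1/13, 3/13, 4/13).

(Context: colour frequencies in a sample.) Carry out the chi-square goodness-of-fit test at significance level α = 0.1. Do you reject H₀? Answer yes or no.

n = 127; E_i = n·p_i = [9.77, 39.08, 9.77, 29.31, 39.08]
χ² = (12−9.77)²/9.77 + (11−39.08)²/39.08 + (38−9.77)²/9.77 + (33−29.31)²/29.31 + (33−39.08)²/39.08 = 103.6732
df = 4
p-value (upper-tail) = 0.00000
At α=0.1: p < α → reject H₀

reject H₀: yes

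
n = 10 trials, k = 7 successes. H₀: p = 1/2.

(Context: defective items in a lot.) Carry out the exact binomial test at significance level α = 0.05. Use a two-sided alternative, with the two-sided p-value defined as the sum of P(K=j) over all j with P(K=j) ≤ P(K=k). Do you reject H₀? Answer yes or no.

reject H₀: no

Exact binomial: n=10, k=7, p₀=1/2=0.5000
P(X=j) = C(n,j)·p₀^j·(1−p₀)^(n−j); p = Σ P(X=j) over j with P(X=j) ≤ P(X=7)
p-value (two-sided) = 0.34375
At α=0.05: p ≥ α → fail to reject H₀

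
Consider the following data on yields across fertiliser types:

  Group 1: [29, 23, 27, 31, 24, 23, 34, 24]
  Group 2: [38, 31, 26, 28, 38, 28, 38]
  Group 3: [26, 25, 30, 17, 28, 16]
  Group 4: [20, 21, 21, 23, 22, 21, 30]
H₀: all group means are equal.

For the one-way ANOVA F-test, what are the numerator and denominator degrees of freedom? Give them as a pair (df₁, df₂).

k = 4 groups, N = 28 total
df = (k−1, N−k) = (4−1, 28−4) = (3, 24)

degrees of freedom = [3, 24]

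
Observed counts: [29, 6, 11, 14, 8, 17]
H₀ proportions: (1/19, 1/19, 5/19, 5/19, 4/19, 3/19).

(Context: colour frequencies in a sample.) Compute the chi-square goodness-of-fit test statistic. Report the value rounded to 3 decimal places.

test statistic = 150.317

n = 85; E_i = n·p_i = [4.47, 4.47, 22.37, 22.37, 17.89, 13.42]
χ² = (29−4.47)²/4.47 + (6−4.47)²/4.47 + (11−22.37)²/22.37 + (14−22.37)²/22.37 + (8−17.89)²/17.89 + (17−13.42)²/13.42 = 150.3169
df = 5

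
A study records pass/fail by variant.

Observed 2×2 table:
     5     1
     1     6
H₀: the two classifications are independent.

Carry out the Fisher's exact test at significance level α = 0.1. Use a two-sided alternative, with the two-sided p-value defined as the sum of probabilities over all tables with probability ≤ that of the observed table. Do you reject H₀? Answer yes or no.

reject H₀: yes

Margins: r₁=6, r₂=7, c₁=6, c₂=7, n=13
p_obs = C(6,5)·C(7,1)/C(13,6); sum pmf over tables with pmf ≤ p_obs
p-value (two-sided) = 0.02914
At α=0.1: p < α → reject H₀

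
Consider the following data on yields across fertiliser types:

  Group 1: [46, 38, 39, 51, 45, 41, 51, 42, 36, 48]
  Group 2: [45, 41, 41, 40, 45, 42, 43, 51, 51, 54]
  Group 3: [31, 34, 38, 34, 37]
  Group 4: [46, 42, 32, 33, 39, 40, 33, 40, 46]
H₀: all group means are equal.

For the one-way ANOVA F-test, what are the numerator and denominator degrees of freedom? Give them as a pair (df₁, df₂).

k = 4 groups, N = 34 total
df = (k−1, N−k) = (4−1, 34−4) = (3, 30)

degrees of freedom = [3, 30]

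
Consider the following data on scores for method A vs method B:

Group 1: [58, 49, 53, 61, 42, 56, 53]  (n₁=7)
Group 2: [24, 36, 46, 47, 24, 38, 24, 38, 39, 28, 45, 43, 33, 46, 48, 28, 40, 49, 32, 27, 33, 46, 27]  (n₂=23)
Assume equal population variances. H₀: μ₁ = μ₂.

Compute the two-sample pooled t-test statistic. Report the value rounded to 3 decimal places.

test statistic = 4.686

x̄₁=53.143, s₁=6.256, n₁=7
x̄₂=36.565, s₂=8.649, n₂=23
s_p² = [6·6.256² + 22·8.649²]/28 = 67.1610
SE = √(s_p²·(1/7+1/23)) = 3.5376
t = (53.143−36.565)/3.5376 = 4.6862
df = 28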